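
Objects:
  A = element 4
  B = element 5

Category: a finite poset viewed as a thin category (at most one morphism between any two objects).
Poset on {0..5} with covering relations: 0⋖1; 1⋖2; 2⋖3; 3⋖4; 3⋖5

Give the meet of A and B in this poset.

Common predecessors of 4,5: {0,1,2,3}
  0 ≤ 3
  1 ≤ 3
  2 ≤ 3
  3 ≤ 3
glb = 3

Answer: A∧B = 3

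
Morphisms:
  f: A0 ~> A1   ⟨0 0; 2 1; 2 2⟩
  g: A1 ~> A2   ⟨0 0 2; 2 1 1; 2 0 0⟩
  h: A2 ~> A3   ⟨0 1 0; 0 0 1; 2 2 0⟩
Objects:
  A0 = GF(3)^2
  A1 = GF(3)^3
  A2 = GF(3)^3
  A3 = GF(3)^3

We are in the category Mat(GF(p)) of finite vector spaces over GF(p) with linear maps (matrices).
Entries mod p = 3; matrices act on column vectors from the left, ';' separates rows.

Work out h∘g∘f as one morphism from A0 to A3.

Answer: ⟨1 0; 0 0; 1 2⟩

Derivation:
  e0=(1,0) f~>(0,2,2) g~>(1,1,0) h~>(1,0,1)
  e1=(0,1) f~>(0,1,2) g~>(1,0,0) h~>(0,0,2)
⟦path⟧: ⟨1 0; 0 0; 1 2⟩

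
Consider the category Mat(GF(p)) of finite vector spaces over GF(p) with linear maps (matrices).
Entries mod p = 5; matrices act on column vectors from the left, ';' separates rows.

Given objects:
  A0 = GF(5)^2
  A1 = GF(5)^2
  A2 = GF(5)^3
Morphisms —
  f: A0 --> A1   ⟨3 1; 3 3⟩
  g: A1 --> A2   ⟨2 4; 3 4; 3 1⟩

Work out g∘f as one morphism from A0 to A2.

  e0=⟨1,0⟩ f-->⟨3,3⟩ g-->⟨3,1,2⟩
  e1=⟨0,1⟩ f-->⟨1,3⟩ g-->⟨4,0,1⟩
⟦path⟧: ⟨3 4; 1 0; 2 1⟩

Answer: ⟨3 4; 1 0; 2 1⟩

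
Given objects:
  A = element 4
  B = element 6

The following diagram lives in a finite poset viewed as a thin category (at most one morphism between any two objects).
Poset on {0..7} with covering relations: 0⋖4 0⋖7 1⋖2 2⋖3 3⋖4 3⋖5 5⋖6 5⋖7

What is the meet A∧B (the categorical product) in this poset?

Common predecessors of 4,6: {1,2,3}
  1 ≤ 3
  2 ≤ 3
  3 ≤ 3
glb = 3

Answer: A∧B = 3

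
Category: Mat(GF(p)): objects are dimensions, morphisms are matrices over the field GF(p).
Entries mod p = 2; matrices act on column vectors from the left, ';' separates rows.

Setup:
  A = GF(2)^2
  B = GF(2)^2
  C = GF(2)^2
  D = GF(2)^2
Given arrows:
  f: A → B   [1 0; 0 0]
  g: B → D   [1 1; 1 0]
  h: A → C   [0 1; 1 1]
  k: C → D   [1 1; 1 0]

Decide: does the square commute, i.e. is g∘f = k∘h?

1) trace f;g:
  e0=(1,0) f→(1,0) g→(1,1)
  e1=(0,1) f→(0,0) g→(0,0)
  ⟦path⟧₁ = [1 0; 1 0]
2) trace h;k:
  e0=(1,0) h→(0,1) k→(1,0)
  e1=(0,1) h→(1,1) k→(0,1)
  ⟦path⟧₂ = [1 0; 0 1]
Equal? differ; not commutative

Answer: DOES NOT COMMUTE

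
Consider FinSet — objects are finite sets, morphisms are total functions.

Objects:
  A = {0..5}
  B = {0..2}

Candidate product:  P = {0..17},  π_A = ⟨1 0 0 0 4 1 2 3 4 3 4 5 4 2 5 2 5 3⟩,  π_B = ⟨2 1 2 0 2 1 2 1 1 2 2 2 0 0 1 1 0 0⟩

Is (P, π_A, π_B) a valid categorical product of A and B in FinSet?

|A|·|B| = 6·3 = 18;  |P| = 18
Check the pairing map k ↦ (π_A(k), π_B(k)):
  0 -> (1,2)
  1 -> (0,1)
  2 -> (0,2)
  3 -> (0,0)
  4 -> (4,2)
  5 -> (1,1)
  6 -> (2,2)
  7 -> (3,1)
  8 -> (4,1)
  9 -> (3,2)
  10 -> (4,2)  ✗ repeats pair of k=4
  11 -> (5,2)
  12 -> (4,0)
  13 -> (2,0)
  14 -> (5,1)
  15 -> (2,1)
  16 -> (5,0)
  17 -> (3,0)
distinct pairs in image: 17 / 18 needed
  → (4,2) hit at k=4 and k=10

Answer: NOT A VALID PRODUCT — duplicate pair at indices 10,4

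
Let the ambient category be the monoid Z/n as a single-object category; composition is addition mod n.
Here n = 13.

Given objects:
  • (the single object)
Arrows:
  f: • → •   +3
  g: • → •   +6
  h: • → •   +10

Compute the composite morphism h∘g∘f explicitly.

  0 +3≡3 +6≡9 +10≡6  (mod 13)
composite: +6

Answer: +6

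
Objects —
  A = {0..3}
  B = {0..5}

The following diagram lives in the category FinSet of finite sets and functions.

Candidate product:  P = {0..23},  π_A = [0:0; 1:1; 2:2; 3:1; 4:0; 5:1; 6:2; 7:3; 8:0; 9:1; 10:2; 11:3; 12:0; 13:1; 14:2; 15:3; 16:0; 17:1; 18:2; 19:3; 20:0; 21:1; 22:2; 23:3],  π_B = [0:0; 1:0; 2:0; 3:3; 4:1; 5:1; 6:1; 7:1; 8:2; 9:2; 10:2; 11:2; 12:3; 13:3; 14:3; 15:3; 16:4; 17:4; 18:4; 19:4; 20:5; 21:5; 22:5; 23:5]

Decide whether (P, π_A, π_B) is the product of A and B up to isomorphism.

|A|·|B| = 4·6 = 24;  |P| = 24
Check the pairing map k ↦ (π_A(k), π_B(k)):
  0 : (0,0)
  1 : (1,0)
  2 : (2,0)
  3 : (1,3)
  4 : (0,1)
  5 : (1,1)
  6 : (2,1)
  7 : (3,1)
  8 : (0,2)
  9 : (1,2)
  10 : (2,2)
  11 : (3,2)
  12 : (0,3)
  13 : (1,3)  ✗ repeats pair of k=3
  14 : (2,3)
  15 : (3,3)
  16 : (0,4)
  17 : (1,4)
  18 : (2,4)
  19 : (3,4)
  20 : (0,5)
  21 : (1,5)
  22 : (2,5)
  23 : (3,5)
distinct pairs in image: 23 / 24 needed
  → (1,3) hit at k=3 and k=13

Answer: NOT A VALID PRODUCT — duplicate pair at indices 13,3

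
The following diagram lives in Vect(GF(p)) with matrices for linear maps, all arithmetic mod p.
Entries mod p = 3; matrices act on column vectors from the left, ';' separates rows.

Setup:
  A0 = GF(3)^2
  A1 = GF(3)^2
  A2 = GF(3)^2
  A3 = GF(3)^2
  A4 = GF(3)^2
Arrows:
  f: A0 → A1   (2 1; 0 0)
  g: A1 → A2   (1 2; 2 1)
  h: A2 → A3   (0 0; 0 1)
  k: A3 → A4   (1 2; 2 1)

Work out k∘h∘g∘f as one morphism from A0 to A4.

Answer: (2 1; 1 2)

Trace:
  e0=[1,0] f→[2,0] g→[2,1] h→[0,1] k→[2,1]
  e1=[0,1] f→[1,0] g→[1,2] h→[0,2] k→[1,2]
result: (2 1; 1 2)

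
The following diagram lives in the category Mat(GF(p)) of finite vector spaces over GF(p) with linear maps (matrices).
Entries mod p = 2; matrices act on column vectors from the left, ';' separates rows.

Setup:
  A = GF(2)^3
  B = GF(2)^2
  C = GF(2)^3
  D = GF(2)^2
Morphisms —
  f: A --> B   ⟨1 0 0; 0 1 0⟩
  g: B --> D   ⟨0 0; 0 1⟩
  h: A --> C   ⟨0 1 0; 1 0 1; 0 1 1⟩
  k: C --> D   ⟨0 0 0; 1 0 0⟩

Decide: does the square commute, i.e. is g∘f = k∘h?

1) trace f;g:
  e0=[1,0,0] f-->[1,0] g-->[0,0]
  e1=[0,1,0] f-->[0,1] g-->[0,1]
  e2=[0,0,1] f-->[0,0] g-->[0,0]
  result₁ = ⟨0 0 0; 0 1 0⟩
2) trace h;k:
  e0=[1,0,0] h-->[0,1,0] k-->[0,0]
  e1=[0,1,0] h-->[1,0,1] k-->[0,1]
  e2=[0,0,1] h-->[0,1,1] k-->[0,0]
  result₂ = ⟨0 0 0; 0 1 0⟩
Equal? YES — commutes

Answer: COMMUTES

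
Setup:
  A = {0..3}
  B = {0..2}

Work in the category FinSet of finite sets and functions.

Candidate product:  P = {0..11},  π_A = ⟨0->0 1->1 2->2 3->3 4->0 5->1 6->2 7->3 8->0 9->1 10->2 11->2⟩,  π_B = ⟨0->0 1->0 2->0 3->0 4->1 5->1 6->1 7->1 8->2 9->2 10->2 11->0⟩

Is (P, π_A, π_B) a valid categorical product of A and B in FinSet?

|A|·|B| = 4·3 = 12;  |P| = 12
Check the pairing map k ↦ (π_A(k), π_B(k)):
  0 -> (0,0)
  1 -> (1,0)
  2 -> (2,0)
  3 -> (3,0)
  4 -> (0,1)
  5 -> (1,1)
  6 -> (2,1)
  7 -> (3,1)
  8 -> (0,2)
  9 -> (1,2)
  10 -> (2,2)
  11 -> (2,0)  ✗ repeats pair of k=2
distinct pairs in image: 11 / 12 needed
  → (2,0) hit at k=2 and k=11

Answer: NOT A VALID PRODUCT — duplicate pair at indices 2,11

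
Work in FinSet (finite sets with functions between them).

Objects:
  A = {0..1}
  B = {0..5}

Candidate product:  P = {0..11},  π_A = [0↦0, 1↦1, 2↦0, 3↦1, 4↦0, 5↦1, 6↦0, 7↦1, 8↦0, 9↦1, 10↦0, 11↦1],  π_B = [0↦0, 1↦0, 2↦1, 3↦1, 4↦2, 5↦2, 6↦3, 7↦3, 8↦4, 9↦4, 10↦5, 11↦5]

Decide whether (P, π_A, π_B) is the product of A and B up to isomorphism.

Answer: VALID PRODUCT

Trace:
|A|·|B| = 2·6 = 12;  |P| = 12
Check the pairing map k ↦ (π_A(k), π_B(k)):
  0 ↦ (0,0)
  1 ↦ (1,0)
  2 ↦ (0,1)
  3 ↦ (1,1)
  4 ↦ (0,2)
  5 ↦ (1,2)
  6 ↦ (0,3)
  7 ↦ (1,3)
  8 ↦ (0,4)
  9 ↦ (1,4)
  10 ↦ (0,5)
  11 ↦ (1,5)
distinct pairs in image: 12 / 12 needed
  → bijection onto A×B; projections well-typed.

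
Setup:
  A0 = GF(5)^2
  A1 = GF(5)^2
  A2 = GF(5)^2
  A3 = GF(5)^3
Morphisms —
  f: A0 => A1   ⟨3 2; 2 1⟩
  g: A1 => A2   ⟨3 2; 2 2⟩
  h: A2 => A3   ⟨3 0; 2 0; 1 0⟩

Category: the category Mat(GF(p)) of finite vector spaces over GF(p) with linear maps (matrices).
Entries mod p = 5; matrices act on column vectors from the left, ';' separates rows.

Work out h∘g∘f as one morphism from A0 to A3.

Answer: ⟨4 4; 1 1; 3 3⟩

Work:
  e0=⟨1,0⟩ f=>⟨3,2⟩ g=>⟨3,0⟩ h=>⟨4,1,3⟩
  e1=⟨0,1⟩ f=>⟨2,1⟩ g=>⟨3,1⟩ h=>⟨4,1,3⟩
result: ⟨4 4; 1 1; 3 3⟩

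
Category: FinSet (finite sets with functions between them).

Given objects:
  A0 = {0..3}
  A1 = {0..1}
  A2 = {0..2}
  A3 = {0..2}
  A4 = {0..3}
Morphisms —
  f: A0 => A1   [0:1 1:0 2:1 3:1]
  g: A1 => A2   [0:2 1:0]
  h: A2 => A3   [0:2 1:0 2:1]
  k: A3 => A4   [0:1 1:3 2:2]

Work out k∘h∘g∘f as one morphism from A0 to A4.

Answer: [0:2 1:3 2:2 3:2]

Work:
  0 f=>1 g=>0 h=>2 k=>2
  1 f=>0 g=>2 h=>1 k=>3
  2 f=>1 g=>0 h=>2 k=>2
  3 f=>1 g=>0 h=>2 k=>2
result: [0:2 1:3 2:2 3:2]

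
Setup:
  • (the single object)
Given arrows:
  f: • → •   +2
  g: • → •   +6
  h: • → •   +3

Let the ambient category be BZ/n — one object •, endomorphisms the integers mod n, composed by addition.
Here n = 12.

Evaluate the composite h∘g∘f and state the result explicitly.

Answer: +11

Derivation:
  0 +2≡2 +6≡8 +3≡11  (mod 12)
composite: +11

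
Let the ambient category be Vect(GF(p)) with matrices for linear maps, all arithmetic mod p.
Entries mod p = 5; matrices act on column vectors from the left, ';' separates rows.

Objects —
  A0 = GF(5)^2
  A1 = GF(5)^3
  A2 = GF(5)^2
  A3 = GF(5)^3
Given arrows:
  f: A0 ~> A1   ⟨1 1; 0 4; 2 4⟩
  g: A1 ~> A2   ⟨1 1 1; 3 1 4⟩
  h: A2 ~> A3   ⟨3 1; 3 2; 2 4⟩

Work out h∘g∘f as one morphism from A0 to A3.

  e0=⟨1,0⟩ f~>⟨1,0,2⟩ g~>⟨3,1⟩ h~>⟨0,1,0⟩
  e1=⟨0,1⟩ f~>⟨1,4,4⟩ g~>⟨4,3⟩ h~>⟨0,3,0⟩
composite: ⟨0 0; 1 3; 0 0⟩

Answer: ⟨0 0; 1 3; 0 0⟩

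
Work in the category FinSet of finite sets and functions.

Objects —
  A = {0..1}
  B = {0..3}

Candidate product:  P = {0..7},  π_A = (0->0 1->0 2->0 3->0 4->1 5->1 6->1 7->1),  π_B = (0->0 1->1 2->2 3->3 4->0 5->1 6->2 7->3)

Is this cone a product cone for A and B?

|A|·|B| = 2·4 = 8;  |P| = 8
Check the pairing map k ↦ (π_A(k), π_B(k)):
  0 -> (0,0)
  1 -> (0,1)
  2 -> (0,2)
  3 -> (0,3)
  4 -> (1,0)
  5 -> (1,1)
  6 -> (1,2)
  7 -> (1,3)
distinct pairs in image: 8 / 8 needed
  → bijection onto A×B; projections well-typed.

Answer: VALID PRODUCT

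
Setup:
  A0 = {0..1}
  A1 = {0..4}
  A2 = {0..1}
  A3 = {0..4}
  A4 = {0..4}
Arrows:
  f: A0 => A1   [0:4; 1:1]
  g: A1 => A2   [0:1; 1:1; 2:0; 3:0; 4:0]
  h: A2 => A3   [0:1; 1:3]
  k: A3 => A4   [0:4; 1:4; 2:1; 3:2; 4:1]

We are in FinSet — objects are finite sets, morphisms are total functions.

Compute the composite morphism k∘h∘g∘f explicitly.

  0 f=>4 g=>0 h=>1 k=>4
  1 f=>1 g=>1 h=>3 k=>2
⟦path⟧: [0:4; 1:2]

Answer: [0:4; 1:2]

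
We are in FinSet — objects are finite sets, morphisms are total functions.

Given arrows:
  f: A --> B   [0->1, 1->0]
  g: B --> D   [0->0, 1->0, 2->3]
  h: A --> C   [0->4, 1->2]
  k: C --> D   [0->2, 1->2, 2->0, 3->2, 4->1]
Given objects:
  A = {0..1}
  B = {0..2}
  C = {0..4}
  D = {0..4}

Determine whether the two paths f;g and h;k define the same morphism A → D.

Along f;g (path 1):
  0 f-->1 g-->0
  1 f-->0 g-->0
  ⟦path⟧₁ = [0->0, 1->0]
Along h;k (path 2):
  0 h-->4 k-->1
  1 h-->2 k-->0
  ⟦path⟧₂ = [0->1, 1->0]
Equal? NO — does not commute

Answer: DOES NOT COMMUTE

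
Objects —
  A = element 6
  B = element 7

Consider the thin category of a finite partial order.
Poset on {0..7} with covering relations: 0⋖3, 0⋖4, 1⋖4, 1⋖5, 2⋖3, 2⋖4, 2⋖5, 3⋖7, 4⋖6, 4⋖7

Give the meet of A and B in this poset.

{x : x<=A ∧ x<=B} = {0,1,2,4}  (A=6, B=7)
  0 <= 4
  1 <= 4
  2 <= 4
  4 <= 4
glb = 4

Answer: A∧B = 4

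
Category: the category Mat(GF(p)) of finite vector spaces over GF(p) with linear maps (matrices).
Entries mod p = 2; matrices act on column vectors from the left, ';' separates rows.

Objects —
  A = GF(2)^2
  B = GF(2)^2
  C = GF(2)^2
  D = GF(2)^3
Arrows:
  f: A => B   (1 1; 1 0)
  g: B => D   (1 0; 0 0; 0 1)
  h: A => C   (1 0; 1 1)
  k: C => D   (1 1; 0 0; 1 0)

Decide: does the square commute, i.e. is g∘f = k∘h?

Along f;g (path 1):
  e0=⟨1,0⟩ f=>⟨1,1⟩ g=>⟨1,0,1⟩
  e1=⟨0,1⟩ f=>⟨1,0⟩ g=>⟨1,0,0⟩
  result₁ = (1 1; 0 0; 1 0)
Along h;k (path 2):
  e0=⟨1,0⟩ h=>⟨1,1⟩ k=>⟨0,0,1⟩
  e1=⟨0,1⟩ h=>⟨0,1⟩ k=>⟨1,0,0⟩
  result₂ = (0 1; 0 0; 1 0)
Equal? differ; not commutative

Answer: DOES NOT COMMUTE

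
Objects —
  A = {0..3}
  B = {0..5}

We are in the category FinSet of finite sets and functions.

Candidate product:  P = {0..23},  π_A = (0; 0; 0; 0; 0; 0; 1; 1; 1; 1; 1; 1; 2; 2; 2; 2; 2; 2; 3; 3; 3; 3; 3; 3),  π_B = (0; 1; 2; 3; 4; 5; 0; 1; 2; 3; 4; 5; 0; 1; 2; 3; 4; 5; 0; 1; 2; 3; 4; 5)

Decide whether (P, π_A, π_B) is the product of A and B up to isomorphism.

Answer: VALID PRODUCT

Work:
|A|·|B| = 4·6 = 24;  |P| = 24
Check the pairing map k ↦ (π_A(k), π_B(k)):
  0 : (0,0)
  1 : (0,1)
  2 : (0,2)
  3 : (0,3)
  4 : (0,4)
  5 : (0,5)
  6 : (1,0)
  7 : (1,1)
  8 : (1,2)
  9 : (1,3)
  10 : (1,4)
  11 : (1,5)
  12 : (2,0)
  13 : (2,1)
  14 : (2,2)
  15 : (2,3)
  16 : (2,4)
  17 : (2,5)
  18 : (3,0)
  19 : (3,1)
  20 : (3,2)
  21 : (3,3)
  22 : (3,4)
  23 : (3,5)
distinct pairs in image: 24 / 24 needed
  → bijection onto A×B; projections well-typed.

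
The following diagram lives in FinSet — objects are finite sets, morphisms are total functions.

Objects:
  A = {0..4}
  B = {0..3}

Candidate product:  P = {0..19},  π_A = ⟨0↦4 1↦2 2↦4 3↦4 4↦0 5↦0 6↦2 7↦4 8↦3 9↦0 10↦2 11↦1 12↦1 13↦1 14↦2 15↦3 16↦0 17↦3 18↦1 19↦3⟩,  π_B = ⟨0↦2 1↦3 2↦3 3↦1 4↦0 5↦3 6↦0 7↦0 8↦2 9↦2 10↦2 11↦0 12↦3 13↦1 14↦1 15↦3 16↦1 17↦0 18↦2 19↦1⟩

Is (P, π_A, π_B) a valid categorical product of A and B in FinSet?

Answer: VALID PRODUCT

Trace:
|A|·|B| = 5·4 = 20;  |P| = 20
Check the pairing map k ↦ (π_A(k), π_B(k)):
  0 ↦ (4,2)
  1 ↦ (2,3)
  2 ↦ (4,3)
  3 ↦ (4,1)
  4 ↦ (0,0)
  5 ↦ (0,3)
  6 ↦ (2,0)
  7 ↦ (4,0)
  8 ↦ (3,2)
  9 ↦ (0,2)
  10 ↦ (2,2)
  11 ↦ (1,0)
  12 ↦ (1,3)
  13 ↦ (1,1)
  14 ↦ (2,1)
  15 ↦ (3,3)
  16 ↦ (0,1)
  17 ↦ (3,0)
  18 ↦ (1,2)
  19 ↦ (3,1)
distinct pairs in image: 20 / 20 needed
  → bijection onto A×B; projections well-typed.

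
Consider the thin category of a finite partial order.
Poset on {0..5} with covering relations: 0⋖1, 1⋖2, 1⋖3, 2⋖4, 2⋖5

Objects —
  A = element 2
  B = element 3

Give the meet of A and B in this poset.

Answer: A∧B = 1

Work:
Lower bounds of A=2 and B=3: {0,1}
  0 ⊑ 1
  1 ⊑ 1
glb = 1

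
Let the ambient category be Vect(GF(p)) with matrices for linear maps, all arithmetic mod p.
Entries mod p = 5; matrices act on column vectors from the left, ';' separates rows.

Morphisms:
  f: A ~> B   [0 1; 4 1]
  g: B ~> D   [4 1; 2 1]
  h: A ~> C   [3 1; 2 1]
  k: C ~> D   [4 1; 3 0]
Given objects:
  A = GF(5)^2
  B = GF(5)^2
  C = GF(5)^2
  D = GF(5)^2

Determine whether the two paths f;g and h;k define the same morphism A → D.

Answer: COMMUTES

Trace:
Along f;g (path 1):
  e0=⟨1,0⟩ f~>⟨0,4⟩ g~>⟨4,4⟩
  e1=⟨0,1⟩ f~>⟨1,1⟩ g~>⟨0,3⟩
  composite₁ = [4 0; 4 3]
Along h;k (path 2):
  e0=⟨1,0⟩ h~>⟨3,2⟩ k~>⟨4,4⟩
  e1=⟨0,1⟩ h~>⟨1,1⟩ k~>⟨0,3⟩
  composite₂ = [4 0; 4 3]
Equal? same morphism ✓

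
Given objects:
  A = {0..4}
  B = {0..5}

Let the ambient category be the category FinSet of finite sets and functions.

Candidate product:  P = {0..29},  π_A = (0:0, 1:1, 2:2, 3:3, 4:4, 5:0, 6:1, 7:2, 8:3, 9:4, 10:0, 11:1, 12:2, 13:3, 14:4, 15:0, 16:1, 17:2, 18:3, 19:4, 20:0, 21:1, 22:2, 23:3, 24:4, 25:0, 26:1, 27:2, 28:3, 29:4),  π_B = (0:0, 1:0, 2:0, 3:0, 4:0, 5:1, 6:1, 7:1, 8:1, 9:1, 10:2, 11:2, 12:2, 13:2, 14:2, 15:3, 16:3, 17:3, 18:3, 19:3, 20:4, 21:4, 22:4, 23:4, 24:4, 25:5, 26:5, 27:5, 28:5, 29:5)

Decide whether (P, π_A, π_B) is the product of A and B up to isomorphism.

Answer: VALID PRODUCT

Derivation:
|A|·|B| = 5·6 = 30;  |P| = 30
Check the pairing map k ↦ (π_A(k), π_B(k)):
  0 : (0,0)
  1 : (1,0)
  2 : (2,0)
  3 : (3,0)
  4 : (4,0)
  5 : (0,1)
  6 : (1,1)
  7 : (2,1)
  8 : (3,1)
  9 : (4,1)
  10 : (0,2)
  11 : (1,2)
  12 : (2,2)
  13 : (3,2)
  14 : (4,2)
  15 : (0,3)
  16 : (1,3)
  17 : (2,3)
  18 : (3,3)
  19 : (4,3)
  20 : (0,4)
  21 : (1,4)
  22 : (2,4)
  23 : (3,4)
  24 : (4,4)
  25 : (0,5)
  26 : (1,5)
  27 : (2,5)
  28 : (3,5)
  29 : (4,5)
distinct pairs in image: 30 / 30 needed
  → bijection onto A×B; projections well-typed.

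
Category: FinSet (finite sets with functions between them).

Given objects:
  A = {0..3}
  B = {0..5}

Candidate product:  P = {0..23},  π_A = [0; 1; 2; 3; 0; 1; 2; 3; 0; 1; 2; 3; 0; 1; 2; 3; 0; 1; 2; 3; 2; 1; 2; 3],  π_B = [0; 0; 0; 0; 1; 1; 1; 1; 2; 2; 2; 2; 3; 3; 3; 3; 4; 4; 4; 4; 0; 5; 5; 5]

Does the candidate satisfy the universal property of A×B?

|A|·|B| = 4·6 = 24;  |P| = 24
Check the pairing map k ↦ (π_A(k), π_B(k)):
  0 : (0,0)
  1 : (1,0)
  2 : (2,0)
  3 : (3,0)
  4 : (0,1)
  5 : (1,1)
  6 : (2,1)
  7 : (3,1)
  8 : (0,2)
  9 : (1,2)
  10 : (2,2)
  11 : (3,2)
  12 : (0,3)
  13 : (1,3)
  14 : (2,3)
  15 : (3,3)
  16 : (0,4)
  17 : (1,4)
  18 : (2,4)
  19 : (3,4)
  20 : (2,0)  ✗ repeats pair of k=2
  21 : (1,5)
  22 : (2,5)
  23 : (3,5)
distinct pairs in image: 23 / 24 needed
  → (2,0) hit at k=2 and k=20

Answer: NOT A VALID PRODUCT — duplicate pair at indices 2,20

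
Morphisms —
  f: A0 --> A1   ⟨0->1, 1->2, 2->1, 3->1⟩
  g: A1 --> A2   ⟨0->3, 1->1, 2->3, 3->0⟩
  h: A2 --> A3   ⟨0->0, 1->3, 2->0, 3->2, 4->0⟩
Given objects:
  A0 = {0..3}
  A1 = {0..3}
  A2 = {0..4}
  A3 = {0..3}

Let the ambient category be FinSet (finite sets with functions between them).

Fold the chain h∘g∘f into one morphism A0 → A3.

Answer: ⟨0->3, 1->2, 2->3, 3->3⟩

Derivation:
  0 f-->1 g-->1 h-->3
  1 f-->2 g-->3 h-->2
  2 f-->1 g-->1 h-->3
  3 f-->1 g-->1 h-->3
⟦path⟧: ⟨0->3, 1->2, 2->3, 3->3⟩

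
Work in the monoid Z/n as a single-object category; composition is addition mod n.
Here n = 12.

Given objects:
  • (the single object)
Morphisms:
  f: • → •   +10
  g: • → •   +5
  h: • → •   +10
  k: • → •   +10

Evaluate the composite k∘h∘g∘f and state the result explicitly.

Answer: +11

Derivation:
  0 +10≡10 +5≡3 +10≡1 +10≡11  (mod 12)
result: +11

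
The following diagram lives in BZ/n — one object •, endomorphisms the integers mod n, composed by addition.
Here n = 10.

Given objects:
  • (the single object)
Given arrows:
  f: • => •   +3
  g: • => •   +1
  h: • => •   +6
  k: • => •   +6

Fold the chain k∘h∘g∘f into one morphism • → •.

Answer: +6

Work:
  0 +3≡3 +1≡4 +6≡0 +6≡6  (mod 10)
⟦path⟧: +6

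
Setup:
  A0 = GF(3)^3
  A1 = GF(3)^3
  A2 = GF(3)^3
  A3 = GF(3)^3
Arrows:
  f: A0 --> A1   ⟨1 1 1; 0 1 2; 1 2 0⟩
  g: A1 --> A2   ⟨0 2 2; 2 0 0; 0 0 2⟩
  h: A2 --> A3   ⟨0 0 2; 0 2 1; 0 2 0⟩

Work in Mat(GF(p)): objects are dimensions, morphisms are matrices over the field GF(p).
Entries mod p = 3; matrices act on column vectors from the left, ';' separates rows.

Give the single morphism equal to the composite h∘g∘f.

Answer: ⟨1 2 0; 0 2 1; 1 1 1⟩

Work:
  e0=(1,0,0) f-->(1,0,1) g-->(2,2,2) h-->(1,0,1)
  e1=(0,1,0) f-->(1,1,2) g-->(0,2,1) h-->(2,2,1)
  e2=(0,0,1) f-->(1,2,0) g-->(1,2,0) h-->(0,1,1)
⟦path⟧: ⟨1 2 0; 0 2 1; 1 1 1⟩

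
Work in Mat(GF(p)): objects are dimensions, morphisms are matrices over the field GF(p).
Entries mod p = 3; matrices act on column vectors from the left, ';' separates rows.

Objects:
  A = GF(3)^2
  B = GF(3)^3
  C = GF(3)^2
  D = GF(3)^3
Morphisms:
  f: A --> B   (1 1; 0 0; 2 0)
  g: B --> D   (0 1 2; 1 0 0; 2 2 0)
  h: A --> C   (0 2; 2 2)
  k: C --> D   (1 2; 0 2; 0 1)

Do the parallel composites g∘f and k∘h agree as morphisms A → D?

Along f;g (path 1):
  e0=⟨1,0⟩ f-->⟨1,0,2⟩ g-->⟨1,1,2⟩
  e1=⟨0,1⟩ f-->⟨1,0,0⟩ g-->⟨0,1,2⟩
  result₁ = (1 0; 1 1; 2 2)
Along h;k (path 2):
  e0=⟨1,0⟩ h-->⟨0,2⟩ k-->⟨1,1,2⟩
  e1=⟨0,1⟩ h-->⟨2,2⟩ k-->⟨0,1,2⟩
  result₂ = (1 0; 1 1; 2 2)
Equal? same morphism ✓

Answer: COMMUTES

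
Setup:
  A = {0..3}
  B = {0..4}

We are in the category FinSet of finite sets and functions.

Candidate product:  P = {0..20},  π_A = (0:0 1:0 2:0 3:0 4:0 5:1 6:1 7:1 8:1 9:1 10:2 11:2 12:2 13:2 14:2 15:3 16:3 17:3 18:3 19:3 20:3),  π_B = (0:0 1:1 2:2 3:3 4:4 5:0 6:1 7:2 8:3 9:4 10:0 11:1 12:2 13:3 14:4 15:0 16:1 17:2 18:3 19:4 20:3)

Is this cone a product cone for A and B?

Answer: NOT A VALID PRODUCT — |P|=21 ≠ |A|·|B|=20

Work:
|A|·|B| = 4·5 = 20;  |P| = 21
  → cardinalities differ; no bijection possible.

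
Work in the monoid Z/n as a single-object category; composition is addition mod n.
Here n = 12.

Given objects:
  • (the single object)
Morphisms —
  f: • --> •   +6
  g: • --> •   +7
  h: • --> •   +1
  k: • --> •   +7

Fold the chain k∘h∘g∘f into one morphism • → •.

Answer: +9

Work:
  0 +6≡6 +7≡1 +1≡2 +7≡9  (mod 12)
composite: +9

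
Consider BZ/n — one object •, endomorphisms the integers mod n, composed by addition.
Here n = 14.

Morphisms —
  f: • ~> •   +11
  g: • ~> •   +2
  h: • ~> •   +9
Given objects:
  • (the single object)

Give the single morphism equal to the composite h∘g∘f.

  0 +11≡11 +2≡13 +9≡8  (mod 14)
result: +8

Answer: +8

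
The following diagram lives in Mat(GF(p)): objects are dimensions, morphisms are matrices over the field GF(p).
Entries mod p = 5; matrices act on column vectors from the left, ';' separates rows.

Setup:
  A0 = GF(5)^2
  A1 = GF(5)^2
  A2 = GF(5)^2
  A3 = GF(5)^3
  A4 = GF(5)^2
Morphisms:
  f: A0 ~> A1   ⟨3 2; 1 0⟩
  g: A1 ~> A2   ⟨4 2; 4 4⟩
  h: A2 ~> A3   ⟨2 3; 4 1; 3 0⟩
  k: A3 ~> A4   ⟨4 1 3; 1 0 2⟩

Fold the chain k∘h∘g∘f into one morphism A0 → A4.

  e0=⟨1,0⟩ f~>⟨3,1⟩ g~>⟨4,1⟩ h~>⟨1,2,2⟩ k~>⟨2,0⟩
  e1=⟨0,1⟩ f~>⟨2,0⟩ g~>⟨3,3⟩ h~>⟨0,0,4⟩ k~>⟨2,3⟩
⟦path⟧: ⟨2 2; 0 3⟩

Answer: ⟨2 2; 0 3⟩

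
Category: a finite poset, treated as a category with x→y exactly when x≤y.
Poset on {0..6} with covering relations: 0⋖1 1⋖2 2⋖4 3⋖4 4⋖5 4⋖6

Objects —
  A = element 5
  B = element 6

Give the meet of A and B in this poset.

Answer: A∧B = 4

Derivation:
Lower bounds of A=5 and B=6: {0,1,2,3,4}
  0 <= 4
  1 <= 4
  2 <= 4
  3 <= 4
  4 <= 4
glb = 4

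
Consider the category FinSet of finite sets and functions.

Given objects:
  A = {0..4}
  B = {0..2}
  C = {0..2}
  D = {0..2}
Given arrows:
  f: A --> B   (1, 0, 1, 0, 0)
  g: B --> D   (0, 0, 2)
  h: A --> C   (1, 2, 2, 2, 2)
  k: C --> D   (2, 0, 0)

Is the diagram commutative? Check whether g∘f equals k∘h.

Answer: COMMUTES

Derivation:
1) trace f;g:
  0 f-->1 g-->0
  1 f-->0 g-->0
  2 f-->1 g-->0
  3 f-->0 g-->0
  4 f-->0 g-->0
  ⟦path⟧₁ = (0, 0, 0, 0, 0)
2) trace h;k:
  0 h-->1 k-->0
  1 h-->2 k-->0
  2 h-->2 k-->0
  3 h-->2 k-->0
  4 h-->2 k-->0
  ⟦path⟧₂ = (0, 0, 0, 0, 0)
Equal? YES — commutes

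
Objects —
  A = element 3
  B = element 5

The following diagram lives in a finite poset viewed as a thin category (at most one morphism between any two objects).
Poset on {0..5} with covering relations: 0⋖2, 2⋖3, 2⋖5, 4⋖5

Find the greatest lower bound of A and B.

{x : x⊑A ∧ x⊑B} = {0,2}  (A=3, B=5)
  0 ⊑ 2
  2 ⊑ 2
glb = 2

Answer: A∧B = 2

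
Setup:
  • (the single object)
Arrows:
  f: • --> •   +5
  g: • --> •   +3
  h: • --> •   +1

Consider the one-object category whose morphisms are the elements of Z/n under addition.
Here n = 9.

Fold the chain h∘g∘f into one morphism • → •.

Answer: +0

Work:
  0 +5≡5 +3≡8 +1≡0  (mod 9)
⟦path⟧: +0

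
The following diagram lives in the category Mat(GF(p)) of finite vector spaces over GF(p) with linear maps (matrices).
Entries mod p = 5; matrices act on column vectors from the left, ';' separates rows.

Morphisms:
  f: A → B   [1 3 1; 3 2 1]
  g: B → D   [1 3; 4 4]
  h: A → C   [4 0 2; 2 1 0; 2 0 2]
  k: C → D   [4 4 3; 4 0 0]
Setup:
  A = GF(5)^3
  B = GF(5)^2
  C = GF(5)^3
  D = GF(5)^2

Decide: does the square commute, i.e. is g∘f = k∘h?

Answer: COMMUTES

Trace:
Path 1 = f;g:
  e0=⟨1,0,0⟩ f→⟨1,3⟩ g→⟨0,1⟩
  e1=⟨0,1,0⟩ f→⟨3,2⟩ g→⟨4,0⟩
  e2=⟨0,0,1⟩ f→⟨1,1⟩ g→⟨4,3⟩
  composite₁ = [0 4 4; 1 0 3]
Path 2 = h;k:
  e0=⟨1,0,0⟩ h→⟨4,2,2⟩ k→⟨0,1⟩
  e1=⟨0,1,0⟩ h→⟨0,1,0⟩ k→⟨4,0⟩
  e2=⟨0,0,1⟩ h→⟨2,0,2⟩ k→⟨4,3⟩
  composite₂ = [0 4 4; 1 0 3]
Equal? equal; square commutes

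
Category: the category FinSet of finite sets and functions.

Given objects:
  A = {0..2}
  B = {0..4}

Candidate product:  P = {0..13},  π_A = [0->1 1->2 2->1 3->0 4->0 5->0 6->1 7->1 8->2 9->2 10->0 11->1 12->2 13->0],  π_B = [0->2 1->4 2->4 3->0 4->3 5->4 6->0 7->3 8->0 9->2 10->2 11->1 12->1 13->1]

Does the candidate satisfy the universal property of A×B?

|A|·|B| = 3·5 = 15;  |P| = 14
  → cardinalities differ; no bijection possible.

Answer: NOT A VALID PRODUCT — |P|=14 ≠ |A|·|B|=15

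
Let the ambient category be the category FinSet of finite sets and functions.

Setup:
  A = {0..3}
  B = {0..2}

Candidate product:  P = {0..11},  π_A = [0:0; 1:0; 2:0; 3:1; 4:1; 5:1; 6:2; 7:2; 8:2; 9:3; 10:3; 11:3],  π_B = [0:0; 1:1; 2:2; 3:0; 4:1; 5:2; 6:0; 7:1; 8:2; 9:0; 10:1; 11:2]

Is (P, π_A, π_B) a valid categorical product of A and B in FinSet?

Answer: VALID PRODUCT

Work:
|A|·|B| = 4·3 = 12;  |P| = 12
Check the pairing map k ↦ (π_A(k), π_B(k)):
  0 : (0,0)
  1 : (0,1)
  2 : (0,2)
  3 : (1,0)
  4 : (1,1)
  5 : (1,2)
  6 : (2,0)
  7 : (2,1)
  8 : (2,2)
  9 : (3,0)
  10 : (3,1)
  11 : (3,2)
distinct pairs in image: 12 / 12 needed
  → bijection onto A×B; projections well-typed.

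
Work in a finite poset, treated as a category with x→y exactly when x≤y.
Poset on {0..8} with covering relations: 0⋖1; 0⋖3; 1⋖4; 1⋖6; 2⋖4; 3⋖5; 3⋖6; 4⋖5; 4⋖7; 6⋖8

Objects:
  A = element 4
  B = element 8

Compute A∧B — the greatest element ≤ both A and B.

Lower bounds of A=4 and B=8: {0,1}
  0 <= 1
  1 <= 1
glb = 1

Answer: A∧B = 1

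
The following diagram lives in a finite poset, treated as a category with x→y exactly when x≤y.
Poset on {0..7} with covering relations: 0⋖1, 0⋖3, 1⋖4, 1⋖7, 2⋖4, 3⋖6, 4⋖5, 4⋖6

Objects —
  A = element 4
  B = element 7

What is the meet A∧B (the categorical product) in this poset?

Answer: A∧B = 1

Derivation:
Common predecessors of 4,7: {0,1}
  0 <= 1
  1 <= 1
glb = 1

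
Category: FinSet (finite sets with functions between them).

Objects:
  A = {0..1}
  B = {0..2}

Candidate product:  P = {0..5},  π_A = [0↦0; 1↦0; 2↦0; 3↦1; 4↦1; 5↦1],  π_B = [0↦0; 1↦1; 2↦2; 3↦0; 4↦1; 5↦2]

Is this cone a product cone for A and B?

Answer: VALID PRODUCT

Work:
|A|·|B| = 2·3 = 6;  |P| = 6
Check the pairing map k ↦ (π_A(k), π_B(k)):
  0 ↦ (0,0)
  1 ↦ (0,1)
  2 ↦ (0,2)
  3 ↦ (1,0)
  4 ↦ (1,1)
  5 ↦ (1,2)
distinct pairs in image: 6 / 6 needed
  → bijection onto A×B; projections well-typed.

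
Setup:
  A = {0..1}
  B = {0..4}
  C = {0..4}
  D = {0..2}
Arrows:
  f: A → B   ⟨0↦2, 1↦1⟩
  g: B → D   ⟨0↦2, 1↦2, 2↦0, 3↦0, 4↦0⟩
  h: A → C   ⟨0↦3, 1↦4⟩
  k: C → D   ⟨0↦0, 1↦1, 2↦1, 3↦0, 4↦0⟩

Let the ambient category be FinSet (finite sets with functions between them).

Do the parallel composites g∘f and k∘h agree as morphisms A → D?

Answer: DOES NOT COMMUTE

Work:
1) trace f;g:
  0 f→2 g→0
  1 f→1 g→2
  result₁ = ⟨0↦0, 1↦2⟩
2) trace h;k:
  0 h→3 k→0
  1 h→4 k→0
  result₂ = ⟨0↦0, 1↦0⟩
Equal? differ; not commutative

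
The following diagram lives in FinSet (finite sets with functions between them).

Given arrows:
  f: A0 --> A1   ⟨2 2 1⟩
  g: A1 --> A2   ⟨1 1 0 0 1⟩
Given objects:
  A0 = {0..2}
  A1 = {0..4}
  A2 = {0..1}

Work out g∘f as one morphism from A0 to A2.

  0 f-->2 g-->0
  1 f-->2 g-->0
  2 f-->1 g-->1
⟦path⟧: ⟨0 0 1⟩

Answer: ⟨0 0 1⟩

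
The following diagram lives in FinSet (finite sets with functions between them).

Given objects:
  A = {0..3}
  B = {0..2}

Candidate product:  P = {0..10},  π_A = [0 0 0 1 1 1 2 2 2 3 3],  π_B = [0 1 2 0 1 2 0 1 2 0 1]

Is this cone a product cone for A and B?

Answer: NOT A VALID PRODUCT — |P|=11 ≠ |A|·|B|=12

Derivation:
|A|·|B| = 4·3 = 12;  |P| = 11
  → cardinalities differ; no bijection possible.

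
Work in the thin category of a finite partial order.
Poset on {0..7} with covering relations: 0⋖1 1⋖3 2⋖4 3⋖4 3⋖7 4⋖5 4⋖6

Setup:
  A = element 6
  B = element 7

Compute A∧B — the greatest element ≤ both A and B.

Answer: A∧B = 3

Trace:
Lower bounds of A=6 and B=7: {0,1,3}
  0 ≤ 3
  1 ≤ 3
  3 ≤ 3
glb = 3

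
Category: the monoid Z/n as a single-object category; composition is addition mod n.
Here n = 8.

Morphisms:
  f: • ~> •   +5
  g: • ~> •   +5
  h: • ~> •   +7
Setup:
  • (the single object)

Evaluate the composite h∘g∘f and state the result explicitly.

Answer: +1

Derivation:
  0 +5≡5 +5≡2 +7≡1  (mod 8)
⟦path⟧: +1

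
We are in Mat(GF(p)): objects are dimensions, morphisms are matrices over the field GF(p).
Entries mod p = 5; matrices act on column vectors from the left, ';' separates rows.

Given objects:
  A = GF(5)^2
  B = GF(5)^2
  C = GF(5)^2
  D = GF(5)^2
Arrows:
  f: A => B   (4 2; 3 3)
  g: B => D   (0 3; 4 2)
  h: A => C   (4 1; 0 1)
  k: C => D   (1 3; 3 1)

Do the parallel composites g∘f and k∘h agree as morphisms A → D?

1) trace f;g:
  e0=[1,0] f=>[4,3] g=>[4,2]
  e1=[0,1] f=>[2,3] g=>[4,4]
  ⟦path⟧₁ = (4 4; 2 4)
2) trace h;k:
  e0=[1,0] h=>[4,0] k=>[4,2]
  e1=[0,1] h=>[1,1] k=>[4,4]
  ⟦path⟧₂ = (4 4; 2 4)
Equal? equal; square commutes

Answer: COMMUTES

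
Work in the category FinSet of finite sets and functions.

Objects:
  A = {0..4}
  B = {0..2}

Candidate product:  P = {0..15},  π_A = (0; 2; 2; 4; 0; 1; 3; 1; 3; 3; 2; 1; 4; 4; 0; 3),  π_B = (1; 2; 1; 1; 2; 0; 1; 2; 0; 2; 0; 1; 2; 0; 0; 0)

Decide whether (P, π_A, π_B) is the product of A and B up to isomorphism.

|A|·|B| = 5·3 = 15;  |P| = 16
  → cardinalities differ; no bijection possible.

Answer: NOT A VALID PRODUCT — |P|=16 ≠ |A|·|B|=15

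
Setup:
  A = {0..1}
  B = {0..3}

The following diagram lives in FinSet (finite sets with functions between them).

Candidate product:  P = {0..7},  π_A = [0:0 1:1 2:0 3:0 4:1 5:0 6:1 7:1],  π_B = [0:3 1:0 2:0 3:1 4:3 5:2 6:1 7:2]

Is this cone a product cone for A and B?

Answer: VALID PRODUCT

Work:
|A|·|B| = 2·4 = 8;  |P| = 8
Check the pairing map k ↦ (π_A(k), π_B(k)):
  0 : (0,3)
  1 : (1,0)
  2 : (0,0)
  3 : (0,1)
  4 : (1,3)
  5 : (0,2)
  6 : (1,1)
  7 : (1,2)
distinct pairs in image: 8 / 8 needed
  → bijection onto A×B; projections well-typed.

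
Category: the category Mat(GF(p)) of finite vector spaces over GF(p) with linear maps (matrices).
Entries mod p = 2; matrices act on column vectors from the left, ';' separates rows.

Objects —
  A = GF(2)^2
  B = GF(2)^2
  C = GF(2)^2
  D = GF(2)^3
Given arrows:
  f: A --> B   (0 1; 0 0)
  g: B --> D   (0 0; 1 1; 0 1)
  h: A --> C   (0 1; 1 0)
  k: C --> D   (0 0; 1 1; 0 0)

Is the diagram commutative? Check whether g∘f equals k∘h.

Along f;g (path 1):
  e0=⟨1,0⟩ f-->⟨0,0⟩ g-->⟨0,0,0⟩
  e1=⟨0,1⟩ f-->⟨1,0⟩ g-->⟨0,1,0⟩
  result₁ = (0 0; 0 1; 0 0)
Along h;k (path 2):
  e0=⟨1,0⟩ h-->⟨0,1⟩ k-->⟨0,1,0⟩
  e1=⟨0,1⟩ h-->⟨1,0⟩ k-->⟨0,1,0⟩
  result₂ = (0 0; 1 1; 0 0)
Equal? distinct morphisms ✗

Answer: DOES NOT COMMUTE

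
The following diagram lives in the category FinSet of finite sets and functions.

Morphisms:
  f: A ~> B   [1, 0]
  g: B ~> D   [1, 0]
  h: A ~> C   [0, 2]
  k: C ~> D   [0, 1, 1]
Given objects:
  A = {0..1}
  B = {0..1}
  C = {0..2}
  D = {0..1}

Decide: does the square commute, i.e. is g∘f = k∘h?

Answer: COMMUTES

Derivation:
Along f;g (path 1):
  0 f~>1 g~>0
  1 f~>0 g~>1
  composite₁ = [0, 1]
Along h;k (path 2):
  0 h~>0 k~>0
  1 h~>2 k~>1
  composite₂ = [0, 1]
Equal? YES — commutes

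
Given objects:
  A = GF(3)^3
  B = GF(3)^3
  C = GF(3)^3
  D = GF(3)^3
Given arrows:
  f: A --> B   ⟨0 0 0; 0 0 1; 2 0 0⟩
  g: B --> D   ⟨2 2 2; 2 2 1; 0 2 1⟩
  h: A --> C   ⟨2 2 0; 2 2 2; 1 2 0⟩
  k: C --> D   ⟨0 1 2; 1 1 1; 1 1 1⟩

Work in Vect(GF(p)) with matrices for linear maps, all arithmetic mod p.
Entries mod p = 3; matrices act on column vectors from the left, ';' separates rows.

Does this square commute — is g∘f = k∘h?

Answer: COMMUTES

Derivation:
Along f;g (path 1):
  e0=[1,0,0] f-->[0,0,2] g-->[1,2,2]
  e1=[0,1,0] f-->[0,0,0] g-->[0,0,0]
  e2=[0,0,1] f-->[0,1,0] g-->[2,2,2]
  composite₁ = ⟨1 0 2; 2 0 2; 2 0 2⟩
Along h;k (path 2):
  e0=[1,0,0] h-->[2,2,1] k-->[1,2,2]
  e1=[0,1,0] h-->[2,2,2] k-->[0,0,0]
  e2=[0,0,1] h-->[0,2,0] k-->[2,2,2]
  composite₂ = ⟨1 0 2; 2 0 2; 2 0 2⟩
Equal? same morphism ✓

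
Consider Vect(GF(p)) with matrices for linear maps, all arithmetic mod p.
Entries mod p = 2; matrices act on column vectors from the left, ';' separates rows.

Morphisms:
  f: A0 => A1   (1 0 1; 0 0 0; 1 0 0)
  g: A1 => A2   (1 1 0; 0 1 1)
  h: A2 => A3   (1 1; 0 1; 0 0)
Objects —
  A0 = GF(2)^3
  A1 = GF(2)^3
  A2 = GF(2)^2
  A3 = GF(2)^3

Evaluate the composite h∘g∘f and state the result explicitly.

  e0=[1,0,0] f=>[1,0,1] g=>[1,1] h=>[0,1,0]
  e1=[0,1,0] f=>[0,0,0] g=>[0,0] h=>[0,0,0]
  e2=[0,0,1] f=>[1,0,0] g=>[1,0] h=>[1,0,0]
composite: (0 0 1; 1 0 0; 0 0 0)

Answer: (0 0 1; 1 0 0; 0 0 0)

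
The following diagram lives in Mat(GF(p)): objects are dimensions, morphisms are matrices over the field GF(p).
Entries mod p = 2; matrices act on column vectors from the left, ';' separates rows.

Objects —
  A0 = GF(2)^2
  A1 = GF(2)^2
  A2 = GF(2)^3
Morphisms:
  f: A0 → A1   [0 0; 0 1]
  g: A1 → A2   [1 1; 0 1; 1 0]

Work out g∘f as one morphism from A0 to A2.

Answer: [0 1; 0 1; 0 0]

Trace:
  e0=⟨1,0⟩ f→⟨0,0⟩ g→⟨0,0,0⟩
  e1=⟨0,1⟩ f→⟨0,1⟩ g→⟨1,1,0⟩
⟦path⟧: [0 1; 0 1; 0 0]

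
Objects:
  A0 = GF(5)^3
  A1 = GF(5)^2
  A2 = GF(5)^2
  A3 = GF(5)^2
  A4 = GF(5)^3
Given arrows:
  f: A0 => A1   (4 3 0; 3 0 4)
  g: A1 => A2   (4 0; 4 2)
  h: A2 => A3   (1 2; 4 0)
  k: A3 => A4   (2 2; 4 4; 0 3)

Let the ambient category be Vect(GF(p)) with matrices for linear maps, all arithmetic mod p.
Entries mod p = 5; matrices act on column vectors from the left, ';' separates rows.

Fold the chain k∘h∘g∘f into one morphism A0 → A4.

  e0=(1,0,0) f=>(4,3) g=>(1,2) h=>(0,4) k=>(3,1,2)
  e1=(0,1,0) f=>(3,0) g=>(2,2) h=>(1,3) k=>(3,1,4)
  e2=(0,0,1) f=>(0,4) g=>(0,3) h=>(1,0) k=>(2,4,0)
composite: (3 3 2; 1 1 4; 2 4 0)

Answer: (3 3 2; 1 1 4; 2 4 0)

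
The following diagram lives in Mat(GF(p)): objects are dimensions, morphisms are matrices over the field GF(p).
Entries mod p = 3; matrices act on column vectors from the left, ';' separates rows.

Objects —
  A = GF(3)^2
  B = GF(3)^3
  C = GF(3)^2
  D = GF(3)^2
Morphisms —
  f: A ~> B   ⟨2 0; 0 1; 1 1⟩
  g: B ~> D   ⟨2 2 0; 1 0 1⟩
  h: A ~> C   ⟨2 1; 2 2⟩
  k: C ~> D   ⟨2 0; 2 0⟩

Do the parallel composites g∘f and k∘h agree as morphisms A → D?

Path 1 = f;g:
  e0=⟨1,0⟩ f~>⟨2,0,1⟩ g~>⟨1,0⟩
  e1=⟨0,1⟩ f~>⟨0,1,1⟩ g~>⟨2,1⟩
  result₁ = ⟨1 2; 0 1⟩
Path 2 = h;k:
  e0=⟨1,0⟩ h~>⟨2,2⟩ k~>⟨1,1⟩
  e1=⟨0,1⟩ h~>⟨1,2⟩ k~>⟨2,2⟩
  result₂ = ⟨1 2; 1 2⟩
Equal? NO — does not commute

Answer: DOES NOT COMMUTE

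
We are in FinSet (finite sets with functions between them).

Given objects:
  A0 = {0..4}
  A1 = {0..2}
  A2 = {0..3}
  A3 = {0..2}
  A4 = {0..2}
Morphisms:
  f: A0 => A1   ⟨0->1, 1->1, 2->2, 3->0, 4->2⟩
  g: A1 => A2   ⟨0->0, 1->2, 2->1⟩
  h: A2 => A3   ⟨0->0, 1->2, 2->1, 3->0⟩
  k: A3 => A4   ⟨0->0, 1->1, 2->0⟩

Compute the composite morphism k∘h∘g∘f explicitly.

  0 f=>1 g=>2 h=>1 k=>1
  1 f=>1 g=>2 h=>1 k=>1
  2 f=>2 g=>1 h=>2 k=>0
  3 f=>0 g=>0 h=>0 k=>0
  4 f=>2 g=>1 h=>2 k=>0
composite: ⟨0->1, 1->1, 2->0, 3->0, 4->0⟩

Answer: ⟨0->1, 1->1, 2->0, 3->0, 4->0⟩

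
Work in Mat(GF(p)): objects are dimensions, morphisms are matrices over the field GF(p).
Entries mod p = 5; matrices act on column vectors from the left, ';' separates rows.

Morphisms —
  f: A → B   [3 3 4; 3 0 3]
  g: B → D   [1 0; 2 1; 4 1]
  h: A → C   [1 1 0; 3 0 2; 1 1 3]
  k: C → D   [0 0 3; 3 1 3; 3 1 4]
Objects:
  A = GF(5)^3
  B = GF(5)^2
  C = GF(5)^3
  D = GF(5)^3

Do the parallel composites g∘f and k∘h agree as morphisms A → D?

Answer: COMMUTES

Work:
Along f;g (path 1):
  e0=⟨1,0,0⟩ f→⟨3,3⟩ g→⟨3,4,0⟩
  e1=⟨0,1,0⟩ f→⟨3,0⟩ g→⟨3,1,2⟩
  e2=⟨0,0,1⟩ f→⟨4,3⟩ g→⟨4,1,4⟩
  ⟦path⟧₁ = [3 3 4; 4 1 1; 0 2 4]
Along h;k (path 2):
  e0=⟨1,0,0⟩ h→⟨1,3,1⟩ k→⟨3,4,0⟩
  e1=⟨0,1,0⟩ h→⟨1,0,1⟩ k→⟨3,1,2⟩
  e2=⟨0,0,1⟩ h→⟨0,2,3⟩ k→⟨4,1,4⟩
  ⟦path⟧₂ = [3 3 4; 4 1 1; 0 2 4]
Equal? equal; square commutes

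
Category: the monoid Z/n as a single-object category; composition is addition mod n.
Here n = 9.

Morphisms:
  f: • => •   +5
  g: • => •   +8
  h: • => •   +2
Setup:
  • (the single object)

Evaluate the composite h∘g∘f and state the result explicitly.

  0 +5≡5 +8≡4 +2≡6  (mod 9)
⟦path⟧: +6

Answer: +6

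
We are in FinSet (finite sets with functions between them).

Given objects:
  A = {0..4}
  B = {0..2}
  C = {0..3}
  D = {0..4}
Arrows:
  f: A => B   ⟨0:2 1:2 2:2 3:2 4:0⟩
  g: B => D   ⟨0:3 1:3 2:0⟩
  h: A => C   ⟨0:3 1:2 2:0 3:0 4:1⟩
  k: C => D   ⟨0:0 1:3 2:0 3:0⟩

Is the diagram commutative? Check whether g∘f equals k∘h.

Along f;g (path 1):
  0 f=>2 g=>0
  1 f=>2 g=>0
  2 f=>2 g=>0
  3 f=>2 g=>0
  4 f=>0 g=>3
  result₁ = ⟨0:0 1:0 2:0 3:0 4:3⟩
Along h;k (path 2):
  0 h=>3 k=>0
  1 h=>2 k=>0
  2 h=>0 k=>0
  3 h=>0 k=>0
  4 h=>1 k=>3
  result₂ = ⟨0:0 1:0 2:0 3:0 4:3⟩
Equal? same morphism ✓

Answer: COMMUTES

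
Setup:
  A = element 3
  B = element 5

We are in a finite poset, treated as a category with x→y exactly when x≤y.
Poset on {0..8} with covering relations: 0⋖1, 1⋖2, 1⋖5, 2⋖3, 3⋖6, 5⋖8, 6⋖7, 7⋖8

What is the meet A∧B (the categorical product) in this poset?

Lower bounds of A=3 and B=5: {0,1}
  0 ≤ 1
  1 ≤ 1
glb = 1

Answer: A∧B = 1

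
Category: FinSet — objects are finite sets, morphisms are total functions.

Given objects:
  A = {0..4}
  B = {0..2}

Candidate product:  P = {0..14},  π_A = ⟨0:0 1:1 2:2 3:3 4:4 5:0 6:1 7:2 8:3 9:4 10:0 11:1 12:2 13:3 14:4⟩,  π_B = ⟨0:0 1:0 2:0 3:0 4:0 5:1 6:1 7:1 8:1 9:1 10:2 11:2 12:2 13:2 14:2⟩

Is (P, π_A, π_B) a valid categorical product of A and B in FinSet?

Answer: VALID PRODUCT

Derivation:
|A|·|B| = 5·3 = 15;  |P| = 15
Check the pairing map k ↦ (π_A(k), π_B(k)):
  0 : (0,0)
  1 : (1,0)
  2 : (2,0)
  3 : (3,0)
  4 : (4,0)
  5 : (0,1)
  6 : (1,1)
  7 : (2,1)
  8 : (3,1)
  9 : (4,1)
  10 : (0,2)
  11 : (1,2)
  12 : (2,2)
  13 : (3,2)
  14 : (4,2)
distinct pairs in image: 15 / 15 needed
  → bijection onto A×B; projections well-typed.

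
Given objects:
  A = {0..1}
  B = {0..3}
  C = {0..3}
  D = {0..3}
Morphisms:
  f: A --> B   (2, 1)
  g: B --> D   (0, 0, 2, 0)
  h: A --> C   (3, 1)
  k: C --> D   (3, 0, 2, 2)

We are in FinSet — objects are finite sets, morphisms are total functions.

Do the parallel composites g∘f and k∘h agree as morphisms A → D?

Along f;g (path 1):
  0 f-->2 g-->2
  1 f-->1 g-->0
  result₁ = (2, 0)
Along h;k (path 2):
  0 h-->3 k-->2
  1 h-->1 k-->0
  result₂ = (2, 0)
Equal? YES — commutes

Answer: COMMUTES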